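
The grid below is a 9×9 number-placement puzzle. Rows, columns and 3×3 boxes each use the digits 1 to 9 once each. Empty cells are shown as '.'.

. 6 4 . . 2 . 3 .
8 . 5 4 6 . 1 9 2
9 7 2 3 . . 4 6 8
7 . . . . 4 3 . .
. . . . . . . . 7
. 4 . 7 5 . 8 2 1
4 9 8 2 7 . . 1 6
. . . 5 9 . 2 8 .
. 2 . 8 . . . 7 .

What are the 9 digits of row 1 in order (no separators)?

164982735

row 1, column 1 = 1: row 1 has {2,3,4,6}; col 1 has {4,7,8,9}; box has {2,4,5,6,7,8,9} → only 1 remains.
row 1, column 4 = 9: row 1 has {1,2,3,4,6}; col 4 has {2,3,4,5,7,8}; box has {2,3,4,6} → only 9 remains.
row 1, column 5 = 8: row 1 has {1,2,3,4,6,9}; col 5 has {5,6,7,9}; box has {2,3,4,6,9} → only 8 remains.
row 1, column 9 = 5: row 1 has {1,2,3,4,6,8,9}; col 9 has {1,2,6,7,8}; box has {1,2,3,4,6,8,9} → only 5 remains.
row 2, column 2 = 3 (sole candidate).
row 2, column 6 = 7 (sole candidate).
row 3, column 5 = 1 (sole candidate).
row 3, column 6 = 5 (sole candidate).
row 4, column 5 = 2 (sole candidate).
row 4, column 8 = 5 (sole candidate).
row 4, column 9 = 9 (sole candidate).
row 5, column 5 = 3 (sole candidate).
row 5, column 7 = 6 (sole candidate).
row 5, column 8 = 4 (sole candidate).
row 7, column 6 = 3 (sole candidate).
row 7, column 7 = 5 (sole candidate).
row 8, column 2 = 1 (sole candidate).
row 8, column 6 = 6 (sole candidate).
row 9, column 5 = 4 (sole candidate).
row 9, column 6 = 1 (sole candidate).
row 9, column 7 = 9 (sole candidate).
row 9, column 9 = 3 (sole candidate).
row 1, column 7 = 7: row 1 has {1,2,3,4,5,6,8,9}; col 7 has {1,2,3,4,5,6,8,9}; box has {1,2,3,4,5,6,8,9} → only 7 remains.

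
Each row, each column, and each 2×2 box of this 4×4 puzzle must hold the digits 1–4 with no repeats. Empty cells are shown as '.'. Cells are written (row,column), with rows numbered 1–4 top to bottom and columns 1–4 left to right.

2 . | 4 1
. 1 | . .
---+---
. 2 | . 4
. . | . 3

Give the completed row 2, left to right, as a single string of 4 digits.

4132

(1,2) = 3 (sole candidate).
(2,1) = 4: row 2 has {1}; col 1 has {2}; box has {1,2,3} → only 4 remains.
(2,4) = 2: row 2 has {1,4}; col 4 has {1,3,4}; box has {1,4} → only 2 remains.
(3,3) = 1 (sole candidate).
(4,1) = 1 (sole candidate).
(4,2) = 4 (sole candidate).
(4,3) = 2 (sole candidate).
(2,3) = 3: row 2 has {1,2,4}; col 3 has {1,2,4}; box has {1,2,4} → only 3 remains.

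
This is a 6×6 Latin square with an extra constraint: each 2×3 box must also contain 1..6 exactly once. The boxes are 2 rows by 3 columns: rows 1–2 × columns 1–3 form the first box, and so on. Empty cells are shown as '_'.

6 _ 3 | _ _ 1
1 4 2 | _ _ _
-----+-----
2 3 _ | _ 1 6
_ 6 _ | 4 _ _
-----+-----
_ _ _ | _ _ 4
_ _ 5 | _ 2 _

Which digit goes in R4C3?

1

R1C2 = 5: row 1 has {1,3,6}; col 2 has {3,4,6}; box has {1,2,3,4,6} → only 5 remains.
R1C4 = 2: row 1 has {1,3,5,6}; col 4 has {4}; box has {1} → only 2 remains.
R1C5 = 4: row 1 has {1,2,3,5,6}; col 5 has {1,2}; box has {1,2} → only 4 remains.
R3C3 = 4: row 3 has {1,2,3,6}; col 3 has {2,3,5}; box has {2,3,6} → only 4 remains.
R3C4 = 5: row 3 has {1,2,3,4,6}; col 4 has {2,4}; box has {1,4,6} → only 5 remains.
R4C1 = 5: row 4 has {4,6}; col 1 has {1,2,6}; box has {2,3,4,6} → only 5 remains.
R4C3 = 1: row 4 has {4,5,6}; col 3 has {2,3,4,5}; box has {2,3,4,5,6} → only 1 remains.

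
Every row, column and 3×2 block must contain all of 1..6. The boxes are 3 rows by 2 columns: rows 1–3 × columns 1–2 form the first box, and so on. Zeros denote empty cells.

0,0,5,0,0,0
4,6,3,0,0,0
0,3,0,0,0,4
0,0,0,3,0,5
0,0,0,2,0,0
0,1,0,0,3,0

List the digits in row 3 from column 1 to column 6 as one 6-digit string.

r1c2 = 2 (sole candidate).
r2c4 = 1 (sole candidate).
r2c6 = 2 (sole candidate).
r3c4 = 6: row 3 has {3,4}; col 4 has {1,2,3}; box has {1,3,5} → only 6 remains.
r4c2 = 4 (sole candidate).
r5c2 = 5 (sole candidate).
r6c6 = 6 (sole candidate).
r1c1 = 1 (sole candidate).
r1c4 = 4 (sole candidate).
r1c5 = 6 (sole candidate).
r1c6 = 3 (sole candidate).
r2c5 = 5 (sole candidate).
r3c1 = 5: row 3 has {3,4,6}; col 1 has {1,4}; box has {1,2,3,4,6} → only 5 remains.
r3c3 = 2: row 3 has {3,4,5,6}; col 3 has {3,5}; box has {1,3,4,5,6} → only 2 remains.
r3c5 = 1: row 3 has {2,3,4,5,6}; col 5 has {3,5,6}; box has {2,3,4,5,6} → only 1 remains.

532614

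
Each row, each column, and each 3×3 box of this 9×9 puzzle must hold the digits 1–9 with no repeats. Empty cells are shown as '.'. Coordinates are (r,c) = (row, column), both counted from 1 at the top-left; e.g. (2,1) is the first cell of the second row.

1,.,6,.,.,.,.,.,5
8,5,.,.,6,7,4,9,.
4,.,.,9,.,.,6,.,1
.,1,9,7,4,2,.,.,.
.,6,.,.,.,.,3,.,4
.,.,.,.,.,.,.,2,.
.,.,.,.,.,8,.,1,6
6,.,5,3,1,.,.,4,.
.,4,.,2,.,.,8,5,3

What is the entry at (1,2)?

9

(2,4) = 1 (sole candidate).
(2,9) = 2 (sole candidate).
(4,7) = 5 (sole candidate).
(4,9) = 8 (sole candidate).
(5,8) = 7 (sole candidate).
(6,9) = 9 (sole candidate).
(8,6) = 9 (sole candidate).
(8,9) = 7 (sole candidate).
(9,5) = 7 (sole candidate).
(9,6) = 6 (sole candidate).
(1,7) = 7 (sole candidate).
(2,3) = 3 (sole candidate).
(4,1) = 3 (sole candidate).
(4,8) = 6 (sole candidate).
(6,7) = 1 (sole candidate).
(7,5) = 5 (sole candidate).
(8,7) = 2 (sole candidate).
(9,1) = 9 (sole candidate).
(9,3) = 1 (sole candidate).
(7,4) = 4 (sole candidate).
(7,7) = 9 (sole candidate).
(8,2) = 8 (sole candidate).
(1,4) = 8 (sole candidate).
(1,8) = 3 (sole candidate).
(3,8) = 8 (sole candidate).
(5,4) = 5 (sole candidate).
(5,6) = 1 (sole candidate).
(6,2) = 7 (sole candidate).
(6,4) = 6 (sole candidate).
(6,6) = 3 (sole candidate).
(1,5) = 2 (sole candidate).
(1,6) = 4 (sole candidate).
(3,2) = 2 (sole candidate).
(3,3) = 7 (sole candidate).
(3,5) = 3 (sole candidate).
(3,6) = 5 (sole candidate).
(5,1) = 2 (sole candidate).
(5,3) = 8 (sole candidate).
(5,5) = 9 (sole candidate).
(6,1) = 5 (sole candidate).
(6,3) = 4 (sole candidate).
(6,5) = 8 (sole candidate).
(7,1) = 7 (sole candidate).
(7,2) = 3 (sole candidate).
(7,3) = 2 (sole candidate).
(1,2) = 9: row 1 has {1,2,3,4,5,6,7,8}; col 2 has {1,2,3,4,5,6,7,8}; box has {1,2,3,4,5,6,7,8} → only 9 remains.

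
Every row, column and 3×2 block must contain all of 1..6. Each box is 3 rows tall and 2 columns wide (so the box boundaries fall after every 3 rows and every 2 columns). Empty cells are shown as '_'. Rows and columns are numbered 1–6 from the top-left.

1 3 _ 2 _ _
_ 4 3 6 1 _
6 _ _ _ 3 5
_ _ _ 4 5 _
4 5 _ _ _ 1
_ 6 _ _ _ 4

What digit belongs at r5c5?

r1c6 = 6: row 1 has {1,2,3}; col 6 has {1,4,5}; box has {1,3,5} → only 6 remains.
r2c6 = 2: row 2 has {1,3,4,6}; col 6 has {1,4,5,6}; box has {1,3,5,6} → only 2 remains.
r3c2 = 2: row 3 has {3,5,6}; col 2 has {3,4,5,6}; box has {1,3,4,6} → only 2 remains.
r3c4 = 1: row 3 has {2,3,5,6}; col 4 has {2,4,6}; box has {2,3,6} → only 1 remains.
r4c2 = 1: row 4 has {4,5}; col 2 has {2,3,4,5,6}; box has {4,5,6} → only 1 remains.
r4c6 = 3: row 4 has {1,4,5}; col 6 has {1,2,4,5,6}; box has {1,4,5} → only 3 remains.
r5c4 = 3: row 5 has {1,4,5}; col 4 has {1,2,4,6}; box has {4} → only 3 remains.
r6c4 = 5: row 6 has {4,6}; col 4 has {1,2,3,4,6}; box has {3,4} → only 5 remains.
r6c5 = 2: row 6 has {4,5,6}; col 5 has {1,3,5}; box has {1,3,4,5} → only 2 remains.
r1c5 = 4: row 1 has {1,2,3,6}; col 5 has {1,2,3,5}; box has {1,2,3,5,6} → only 4 remains.
r2c1 = 5: row 2 has {1,2,3,4,6}; col 1 has {1,4,6}; box has {1,2,3,4,6} → only 5 remains.
r3c3 = 4: row 3 has {1,2,3,5,6}; col 3 has {3}; box has {1,2,3,6} → only 4 remains.
r4c1 = 2: row 4 has {1,3,4,5}; col 1 has {1,4,5,6}; box has {1,4,5,6} → only 2 remains.
r4c3 = 6: row 4 has {1,2,3,4,5}; col 3 has {3,4}; box has {3,4,5} → only 6 remains.
r5c3 = 2: row 5 has {1,3,4,5}; col 3 has {3,4,6}; box has {3,4,5,6} → only 2 remains.
r5c5 = 6: row 5 has {1,2,3,4,5}; col 5 has {1,2,3,4,5}; box has {1,2,3,4,5} → only 6 remains.

6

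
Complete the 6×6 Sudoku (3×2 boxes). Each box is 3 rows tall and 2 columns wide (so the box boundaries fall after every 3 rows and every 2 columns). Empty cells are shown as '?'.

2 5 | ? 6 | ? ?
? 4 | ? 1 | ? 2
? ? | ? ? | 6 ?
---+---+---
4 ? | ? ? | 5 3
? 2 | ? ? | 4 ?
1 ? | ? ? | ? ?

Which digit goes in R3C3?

R2C5 = 3: row 2 has {1,2,4}; col 5 has {4,5,6}; box has {2,6} → only 3 remains.
R3C1 = 3: row 3 has {6}; col 1 has {1,2,4}; box has {2,4,5} → only 3 remains.
R3C2 = 1: row 3 has {3,6}; col 2 has {2,4,5}; box has {2,3,4,5} → only 1 remains.
R4C2 = 6: row 4 has {3,4,5}; col 2 has {1,2,4,5}; box has {1,2,4} → only 6 remains.
R4C4 = 2: row 4 has {3,4,5,6}; col 4 has {1,6}; box has {} → only 2 remains.
R5C1 = 5: row 5 has {2,4}; col 1 has {1,2,3,4}; box has {1,2,4,6} → only 5 remains.
R5C4 = 3: row 5 has {2,4,5}; col 4 has {1,2,6}; box has {2} → only 3 remains.
R6C2 = 3: row 6 has {1}; col 2 has {1,2,4,5,6}; box has {1,2,4,5,6} → only 3 remains.
R6C5 = 2: row 6 has {1,3}; col 5 has {3,4,5,6}; box has {3,4,5} → only 2 remains.
R6C6 = 6: row 6 has {1,2,3}; col 6 has {2,3}; box has {2,3,4,5} → only 6 remains.
R1C5 = 1: row 1 has {2,5,6}; col 5 has {2,3,4,5,6}; box has {2,3,6} → only 1 remains.
R1C6 = 4: row 1 has {1,2,5,6}; col 6 has {2,3,6}; box has {1,2,3,6} → only 4 remains.
R2C1 = 6: row 2 has {1,2,3,4}; col 1 has {1,2,3,4,5}; box has {1,2,3,4,5} → only 6 remains.
R2C3 = 5: row 2 has {1,2,3,4,6}; col 3 has {}; box has {1,6} → only 5 remains.
R3C4 = 4: row 3 has {1,3,6}; col 4 has {1,2,3,6}; box has {1,5,6} → only 4 remains.
R3C6 = 5: row 3 has {1,3,4,6}; col 6 has {2,3,4,6}; box has {1,2,3,4,6} → only 5 remains.
R4C3 = 1: row 4 has {2,3,4,5,6}; col 3 has {5}; box has {2,3} → only 1 remains.
R5C3 = 6: row 5 has {2,3,4,5}; col 3 has {1,5}; box has {1,2,3} → only 6 remains.
R5C6 = 1: row 5 has {2,3,4,5,6}; col 6 has {2,3,4,5,6}; box has {2,3,4,5,6} → only 1 remains.
R6C3 = 4: row 6 has {1,2,3,6}; col 3 has {1,5,6}; box has {1,2,3,6} → only 4 remains.
R6C4 = 5: row 6 has {1,2,3,4,6}; col 4 has {1,2,3,4,6}; box has {1,2,3,4,6} → only 5 remains.
R1C3 = 3: row 1 has {1,2,4,5,6}; col 3 has {1,4,5,6}; box has {1,4,5,6} → only 3 remains.
R3C3 = 2: row 3 has {1,3,4,5,6}; col 3 has {1,3,4,5,6}; box has {1,3,4,5,6} → only 2 remains.

2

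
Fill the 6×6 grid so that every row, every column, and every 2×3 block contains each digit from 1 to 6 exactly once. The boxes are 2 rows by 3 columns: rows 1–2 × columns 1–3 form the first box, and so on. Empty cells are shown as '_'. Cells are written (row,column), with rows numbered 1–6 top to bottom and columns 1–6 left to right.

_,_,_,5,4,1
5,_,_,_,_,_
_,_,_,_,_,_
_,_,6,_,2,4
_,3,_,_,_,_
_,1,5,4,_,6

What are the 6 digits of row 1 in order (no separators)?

(4,2) = 5 (sole candidate).
(6,1) = 2 (sole candidate).
(6,5) = 3 (sole candidate).
(2,5) = 6 (sole candidate).
(5,3) = 4 (sole candidate).
(5,1) = 6 (sole candidate).
(1,1) = 3: row 1 has {1,4,5}; col 1 has {2,5,6}; box has {5} → only 3 remains.
(1,3) = 2: row 1 has {1,3,4,5}; col 3 has {4,5,6}; box has {3,5} → only 2 remains.
(2,2) = 4 (sole candidate).
(2,3) = 1 (sole candidate).
(3,2) = 2 (sole candidate).
(3,3) = 3 (sole candidate).
(3,6) = 5 (sole candidate).
(4,1) = 1 (sole candidate).
(4,4) = 3 (sole candidate).
(5,6) = 2 (sole candidate).
(1,2) = 6: row 1 has {1,2,3,4,5}; col 2 has {1,2,3,4,5}; box has {1,2,3,4,5} → only 6 remains.

362541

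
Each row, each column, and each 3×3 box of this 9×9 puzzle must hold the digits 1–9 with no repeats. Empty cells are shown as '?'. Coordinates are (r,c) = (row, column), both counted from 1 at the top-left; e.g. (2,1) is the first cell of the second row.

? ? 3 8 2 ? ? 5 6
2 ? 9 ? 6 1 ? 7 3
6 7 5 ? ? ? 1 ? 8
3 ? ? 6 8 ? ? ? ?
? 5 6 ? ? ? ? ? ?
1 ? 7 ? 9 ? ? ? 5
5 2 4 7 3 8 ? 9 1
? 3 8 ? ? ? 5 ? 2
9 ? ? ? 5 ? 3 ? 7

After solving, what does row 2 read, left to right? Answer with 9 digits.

(1,1) = 4: row 1 has {2,3,5,6,8}; col 1 has {1,2,3,5,6,9}; box has {2,3,5,6,7,9} → only 4 remains.
(1,2) = 1: row 1 has {2,3,4,5,6,8}; col 2 has {2,3,5,7}; box has {2,3,4,5,6,7,9} → only 1 remains.
(1,7) = 9: row 1 has {1,2,3,4,5,6,8}; col 7 has {1,3,5}; box has {1,3,5,6,7,8} → only 9 remains.
(2,2) = 8: row 2 has {1,2,3,6,7,9}; col 2 has {1,2,3,5,7}; box has {1,2,3,4,5,6,7,9} → only 8 remains.
(2,7) = 4: row 2 has {1,2,3,6,7,8,9}; col 7 has {1,3,5,9}; box has {1,3,5,6,7,8,9} → only 4 remains.
(3,5) = 4: row 3 has {1,5,6,7,8}; col 5 has {2,3,5,6,8,9}; box has {1,2,6,8} → only 4 remains.
(3,8) = 2: row 3 has {1,4,5,6,7,8}; col 8 has {5,7,9}; box has {1,3,4,5,6,7,8,9} → only 2 remains.
(4,3) = 2: row 4 has {3,6,8}; col 3 has {3,4,5,6,7,8,9}; box has {1,3,5,6,7} → only 2 remains.
(4,7) = 7: row 4 has {2,3,6,8}; col 7 has {1,3,4,5,9}; box has {5} → only 7 remains.
(5,1) = 8: row 5 has {5,6}; col 1 has {1,2,3,4,5,6,9}; box has {1,2,3,5,6,7} → only 8 remains.
(5,7) = 2: row 5 has {5,6,8}; col 7 has {1,3,4,5,7,9}; box has {5,7} → only 2 remains.
(6,2) = 4: row 6 has {1,5,7,9}; col 2 has {1,2,3,5,7,8}; box has {1,2,3,5,6,7,8} → only 4 remains.
(7,7) = 6: row 7 has {1,2,3,4,5,7,8,9}; col 7 has {1,2,3,4,5,7,9}; box has {1,2,3,5,7,9} → only 6 remains.
(8,1) = 7: row 8 has {2,3,5,8}; col 1 has {1,2,3,4,5,6,8,9}; box has {2,3,4,5,8,9} → only 7 remains.
(8,5) = 1: row 8 has {2,3,5,7,8}; col 5 has {2,3,4,5,6,8,9}; box has {3,5,7,8} → only 1 remains.
(8,8) = 4: row 8 has {1,2,3,5,7,8}; col 8 has {2,5,7,9}; box has {1,2,3,5,6,7,9} → only 4 remains.
(9,2) = 6: row 9 has {3,5,7,9}; col 2 has {1,2,3,4,5,7,8}; box has {2,3,4,5,7,8,9} → only 6 remains.
(9,3) = 1: row 9 has {3,5,6,7,9}; col 3 has {2,3,4,5,6,7,8,9}; box has {2,3,4,5,6,7,8,9} → only 1 remains.
(9,8) = 8: row 9 has {1,3,5,6,7,9}; col 8 has {2,4,5,7,9}; box has {1,2,3,4,5,6,7,9} → only 8 remains.
(1,6) = 7: row 1 has {1,2,3,4,5,6,8,9}; col 6 has {1,8}; box has {1,2,4,6,8} → only 7 remains.
(2,4) = 5: row 2 has {1,2,3,4,6,7,8,9}; col 4 has {6,7,8}; box has {1,2,4,6,7,8} → only 5 remains.

289561473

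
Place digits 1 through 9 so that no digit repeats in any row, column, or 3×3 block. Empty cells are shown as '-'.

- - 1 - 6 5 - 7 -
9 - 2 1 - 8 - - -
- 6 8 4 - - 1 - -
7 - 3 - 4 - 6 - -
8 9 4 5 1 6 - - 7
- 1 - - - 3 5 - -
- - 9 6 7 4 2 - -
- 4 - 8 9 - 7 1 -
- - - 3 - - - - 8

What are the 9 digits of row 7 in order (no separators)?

189674253

r1c2 = 3: row 1 has {1,5,6,7}; col 2 has {1,4,6,9}; box has {1,2,6,8,9} → only 3 remains.
r2c5 = 3: row 2 has {1,2,8,9}; col 5 has {1,4,6,7,9}; box has {1,4,5,6,8} → only 3 remains.
r2c7 = 4: row 2 has {1,2,3,8,9}; col 7 has {1,2,5,6,7}; box has {1,7} → only 4 remains.
r3c1 = 5: row 3 has {1,4,6,8}; col 1 has {7,8,9}; box has {1,2,3,6,8,9} → only 5 remains.
r3c5 = 2: row 3 has {1,4,5,6,8}; col 5 has {1,3,4,6,7,9}; box has {1,3,4,5,6,8} → only 2 remains.
r5c7 = 3: row 5 has {1,4,5,6,7,8,9}; col 7 has {1,2,4,5,6,7}; box has {5,6,7} → only 3 remains.
r5c8 = 2: row 5 has {1,3,4,5,6,7,8,9}; col 8 has {1,7}; box has {3,5,6,7} → only 2 remains.
r6c3 = 6: row 6 has {1,3,5}; col 3 has {1,2,3,4,8,9}; box has {1,3,4,7,8,9} → only 6 remains.
r6c5 = 8: row 6 has {1,3,5,6}; col 5 has {1,2,3,4,6,7,9}; box has {1,3,4,5,6} → only 8 remains.
r8c3 = 5: row 8 has {1,4,7,8,9}; col 3 has {1,2,3,4,6,8,9}; box has {4,9} → only 5 remains.
r8c6 = 2: row 8 has {1,4,5,7,8,9}; col 6 has {3,4,5,6,8}; box has {3,4,6,7,8,9} → only 2 remains.
r9c3 = 7: row 9 has {3,8}; col 3 has {1,2,3,4,5,6,8,9}; box has {4,5,9} → only 7 remains.
r9c5 = 5: row 9 has {3,7,8}; col 5 has {1,2,3,4,6,7,8,9}; box has {2,3,4,6,7,8,9} → only 5 remains.
r9c6 = 1: row 9 has {3,5,7,8}; col 6 has {2,3,4,5,6,8}; box has {2,3,4,5,6,7,8,9} → only 1 remains.
r9c7 = 9: row 9 has {1,3,5,7,8}; col 7 has {1,2,3,4,5,6,7}; box has {1,2,7,8} → only 9 remains.
r1c1 = 4: row 1 has {1,3,5,6,7}; col 1 has {5,7,8,9}; box has {1,2,3,5,6,8,9} → only 4 remains.
r1c4 = 9: row 1 has {1,3,4,5,6,7}; col 4 has {1,3,4,5,6,8}; box has {1,2,3,4,5,6,8} → only 9 remains.
r1c7 = 8: row 1 has {1,3,4,5,6,7,9}; col 7 has {1,2,3,4,5,6,7,9}; box has {1,4,7} → only 8 remains.
r1c9 = 2: row 1 has {1,3,4,5,6,7,8,9}; col 9 has {7,8}; box has {1,4,7,8} → only 2 remains.
r2c2 = 7: row 2 has {1,2,3,4,8,9}; col 2 has {1,3,4,6,9}; box has {1,2,3,4,5,6,8,9} → only 7 remains.
r3c6 = 7: row 3 has {1,2,4,5,6,8}; col 6 has {1,2,3,4,5,6,8}; box has {1,2,3,4,5,6,8,9} → only 7 remains.
r4c4 = 2: row 4 has {3,4,6,7}; col 4 has {1,3,4,5,6,8,9}; box has {1,3,4,5,6,8} → only 2 remains.
r4c6 = 9: row 4 has {2,3,4,6,7}; col 6 has {1,2,3,4,5,6,7,8}; box has {1,2,3,4,5,6,8} → only 9 remains.
r4c8 = 8: row 4 has {2,3,4,6,7,9}; col 8 has {1,2,7}; box has {2,3,5,6,7} → only 8 remains.
r4c9 = 1: row 4 has {2,3,4,6,7,8,9}; col 9 has {2,7,8}; box has {2,3,5,6,7,8} → only 1 remains.
r6c1 = 2: row 6 has {1,3,5,6,8}; col 1 has {4,5,7,8,9}; box has {1,3,4,6,7,8,9} → only 2 remains.
r6c4 = 7: row 6 has {1,2,3,5,6,8}; col 4 has {1,2,3,4,5,6,8,9}; box has {1,2,3,4,5,6,8,9} → only 7 remains.
r7c2 = 8: row 7 has {2,4,6,7,9}; col 2 has {1,3,4,6,7,9}; box has {4,5,7,9} → only 8 remains.
r9c1 = 6: row 9 has {1,3,5,7,8,9}; col 1 has {2,4,5,7,8,9}; box has {4,5,7,8,9} → only 6 remains.
r9c2 = 2: row 9 has {1,3,5,6,7,8,9}; col 2 has {1,3,4,6,7,8,9}; box has {4,5,6,7,8,9} → only 2 remains.
r9c8 = 4: row 9 has {1,2,3,5,6,7,8,9}; col 8 has {1,2,7,8}; box has {1,2,7,8,9} → only 4 remains.
r4c2 = 5: row 4 has {1,2,3,4,6,7,8,9}; col 2 has {1,2,3,4,6,7,8,9}; box has {1,2,3,4,6,7,8,9} → only 5 remains.
r6c8 = 9: row 6 has {1,2,3,5,6,7,8}; col 8 has {1,2,4,7,8}; box has {1,2,3,5,6,7,8} → only 9 remains.
r6c9 = 4: row 6 has {1,2,3,5,6,7,8,9}; col 9 has {1,2,7,8}; box has {1,2,3,5,6,7,8,9} → only 4 remains.
r8c1 = 3: row 8 has {1,2,4,5,7,8,9}; col 1 has {2,4,5,6,7,8,9}; box has {2,4,5,6,7,8,9} → only 3 remains.
r8c9 = 6: row 8 has {1,2,3,4,5,7,8,9}; col 9 has {1,2,4,7,8}; box has {1,2,4,7,8,9} → only 6 remains.
r2c9 = 5: row 2 has {1,2,3,4,7,8,9}; col 9 has {1,2,4,6,7,8}; box has {1,2,4,7,8} → only 5 remains.
r3c8 = 3: row 3 has {1,2,4,5,6,7,8}; col 8 has {1,2,4,7,8,9}; box has {1,2,4,5,7,8} → only 3 remains.
r3c9 = 9: row 3 has {1,2,3,4,5,6,7,8}; col 9 has {1,2,4,5,6,7,8}; box has {1,2,3,4,5,7,8} → only 9 remains.
r7c1 = 1: row 7 has {2,4,6,7,8,9}; col 1 has {2,3,4,5,6,7,8,9}; box has {2,3,4,5,6,7,8,9} → only 1 remains.
r7c8 = 5: row 7 has {1,2,4,6,7,8,9}; col 8 has {1,2,3,4,7,8,9}; box has {1,2,4,6,7,8,9} → only 5 remains.
r7c9 = 3: row 7 has {1,2,4,5,6,7,8,9}; col 9 has {1,2,4,5,6,7,8,9}; box has {1,2,4,5,6,7,8,9} → only 3 remains.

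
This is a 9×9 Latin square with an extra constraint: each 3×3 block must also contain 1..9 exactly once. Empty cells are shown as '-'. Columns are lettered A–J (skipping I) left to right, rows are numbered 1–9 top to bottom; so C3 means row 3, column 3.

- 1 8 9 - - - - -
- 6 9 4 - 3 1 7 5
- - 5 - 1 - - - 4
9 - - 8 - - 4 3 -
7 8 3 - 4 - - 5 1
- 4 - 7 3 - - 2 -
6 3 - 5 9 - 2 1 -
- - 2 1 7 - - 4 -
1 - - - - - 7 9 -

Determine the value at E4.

6

H1 = 6: row 1 has {1,8,9}; col 8 has {1,2,3,4,5,7,9}; box has {1,4,5,7} → only 6 remains.
A2 = 2: row 2 has {1,3,4,5,6,7,9}; col 1 has {1,6,7,9}; box has {1,5,6,8,9} → only 2 remains.
E2 = 8: row 2 has {1,2,3,4,5,6,7,9}; col 5 has {1,3,4,7,9}; box has {1,3,4,9} → only 8 remains.
A3 = 3: row 3 has {1,4,5}; col 1 has {1,2,6,7,9}; box has {1,2,5,6,8,9} → only 3 remains.
B3 = 7: row 3 has {1,3,4,5}; col 2 has {1,3,4,6,8}; box has {1,2,3,5,6,8,9} → only 7 remains.
H3 = 8: row 3 has {1,3,4,5,7}; col 8 has {1,2,3,4,5,6,7,9}; box has {1,4,5,6,7} → only 8 remains.
A6 = 5: row 6 has {2,3,4,7}; col 1 has {1,2,3,6,7,9}; box has {3,4,7,8,9} → only 5 remains.
J7 = 8: row 7 has {1,2,3,5,6,9}; col 9 has {1,4,5}; box has {1,2,4,7,9} → only 8 remains.
A8 = 8: row 8 has {1,2,4,7}; col 1 has {1,2,3,5,6,7,9}; box has {1,2,3,6} → only 8 remains.
F8 = 6: row 8 has {1,2,4,7,8}; col 6 has {3}; box has {1,5,7,9} → only 6 remains.
J8 = 3: row 8 has {1,2,4,6,7,8}; col 9 has {1,4,5,8}; box has {1,2,4,7,8,9} → only 3 remains.
B9 = 5: row 9 has {1,7,9}; col 2 has {1,3,4,6,7,8}; box has {1,2,3,6,8} → only 5 remains.
C9 = 4: row 9 has {1,5,7,9}; col 3 has {2,3,5,8,9}; box has {1,2,3,5,6,8} → only 4 remains.
E9 = 2: row 9 has {1,4,5,7,9}; col 5 has {1,3,4,7,8,9}; box has {1,5,6,7,9} → only 2 remains.
F9 = 8: row 9 has {1,2,4,5,7,9}; col 6 has {3,6}; box has {1,2,5,6,7,9} → only 8 remains.
J9 = 6: row 9 has {1,2,4,5,7,8,9}; col 9 has {1,3,4,5,8}; box has {1,2,3,4,7,8,9} → only 6 remains.
A1 = 4: row 1 has {1,6,8,9}; col 1 has {1,2,3,5,6,7,8,9}; box has {1,2,3,5,6,7,8,9} → only 4 remains.
E1 = 5: row 1 has {1,4,6,8,9}; col 5 has {1,2,3,4,7,8,9}; box has {1,3,4,8,9} → only 5 remains.
G1 = 3: row 1 has {1,4,5,6,8,9}; col 7 has {1,2,4,7}; box has {1,4,5,6,7,8} → only 3 remains.
J1 = 2: row 1 has {1,3,4,5,6,8,9}; col 9 has {1,3,4,5,6,8}; box has {1,3,4,5,6,7,8} → only 2 remains.
F3 = 2: row 3 has {1,3,4,5,7,8}; col 6 has {3,6,8}; box has {1,3,4,5,8,9} → only 2 remains.
G3 = 9: row 3 has {1,2,3,4,5,7,8}; col 7 has {1,2,3,4,7}; box has {1,2,3,4,5,6,7,8} → only 9 remains.
B4 = 2: row 4 has {3,4,8,9}; col 2 has {1,3,4,5,6,7,8}; box has {3,4,5,7,8,9} → only 2 remains.
E4 = 6: row 4 has {2,3,4,8,9}; col 5 has {1,2,3,4,5,7,8,9}; box has {3,4,7,8} → only 6 remains.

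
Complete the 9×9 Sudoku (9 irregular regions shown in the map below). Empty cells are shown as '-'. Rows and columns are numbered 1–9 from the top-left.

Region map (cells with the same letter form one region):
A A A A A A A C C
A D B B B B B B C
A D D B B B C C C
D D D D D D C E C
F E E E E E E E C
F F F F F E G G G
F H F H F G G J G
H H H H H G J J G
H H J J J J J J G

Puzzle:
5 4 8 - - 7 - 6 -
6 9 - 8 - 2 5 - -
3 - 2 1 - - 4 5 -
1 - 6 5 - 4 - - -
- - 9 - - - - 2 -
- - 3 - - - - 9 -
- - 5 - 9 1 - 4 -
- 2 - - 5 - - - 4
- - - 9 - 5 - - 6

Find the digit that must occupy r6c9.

r1c4 = 2 (sole candidate).
r1c5 = 1 (sole candidate).
r1c7 = 9 (sole candidate).
r1c9 = 3 (sole candidate).
r2c9 = 1 (hidden single in row 2).
r4c9 = 9 (hidden single in row 4).
r3c6 = 9 (hidden single in row 3).
r3c5 = 6 (hidden single in row 3).
r4c7 = 2 (hidden single in row 4).
r5c2 = 5 (hidden single in row 5).
r5c7 = 1 (hidden single in row 5).
r6c2 = 1 (hidden single in row 6).
r6c9 = 5: in row 6, 5 can only go here (every other open cell in that row sees a 5).

5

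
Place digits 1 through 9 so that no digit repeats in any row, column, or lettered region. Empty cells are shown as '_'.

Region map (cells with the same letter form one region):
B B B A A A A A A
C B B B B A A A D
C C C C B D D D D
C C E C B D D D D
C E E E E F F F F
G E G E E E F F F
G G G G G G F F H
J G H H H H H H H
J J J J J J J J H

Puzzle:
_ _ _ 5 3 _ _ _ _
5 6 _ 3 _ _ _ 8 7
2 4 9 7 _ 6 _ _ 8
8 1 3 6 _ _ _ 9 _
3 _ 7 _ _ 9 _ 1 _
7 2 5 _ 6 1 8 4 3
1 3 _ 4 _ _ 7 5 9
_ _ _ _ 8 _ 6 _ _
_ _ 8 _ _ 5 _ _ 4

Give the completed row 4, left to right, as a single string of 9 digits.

R3C8 = 3: row 3 has {2,4,6,7,8,9}; col 8 has {1,4,5,8,9}; region has {6,7,8,9} → only 3 remains.
R5C4 = 8: row 5 has {1,3,7,9}; col 4 has {3,4,5,6,7}; region has {1,2,3,6,7} → only 8 remains.
R5C7 = 2: row 5 has {1,3,7,8,9}; col 7 has {6,7,8}; region has {1,3,4,5,7,8,9} → only 2 remains.
R5C9 = 6: row 5 has {1,2,3,7,8,9}; col 9 has {3,4,7,8,9}; region has {1,2,3,4,5,7,8,9} → only 6 remains.
R6C4 = 9: row 6 has {1,2,3,4,5,6,7,8}; col 4 has {3,4,5,6,7,8}; region has {1,2,3,6,7,8} → only 9 remains.
R7C5 = 2: row 7 has {1,3,4,5,7,9}; col 5 has {3,6,8}; region has {1,3,4,5,7} → only 2 remains.
R7C6 = 8: row 7 has {1,2,3,4,5,7,9}; col 6 has {1,5,6,9}; region has {1,2,3,4,5,7} → only 8 remains.
R8C2 = 9: row 8 has {6,8}; col 2 has {1,2,3,4,6}; region has {1,2,3,4,5,7,8} → only 9 remains.
R9C2 = 7: row 9 has {4,5,8}; col 2 has {1,2,3,4,6,9}; region has {5,8} → only 7 remains.
R1C2 = 8: row 1 has {3,5}; col 2 has {1,2,3,4,6,7,9}; region has {3,6} → only 8 remains.
R5C2 = 5: row 5 has {1,2,3,6,7,8,9}; col 2 has {1,2,3,4,6,7,8,9}; region has {1,2,3,6,7,8,9} → only 5 remains.
R5C5 = 4: row 5 has {1,2,3,5,6,7,8,9}; col 5 has {2,3,6,8}; region has {1,2,3,5,6,7,8,9} → only 4 remains.
R7C3 = 6: row 7 has {1,2,3,4,5,7,8,9}; col 3 has {3,5,7,8,9}; region has {1,2,3,4,5,7,8,9} → only 6 remains.
R8C1 = 4: row 8 has {6,8,9}; col 1 has {1,2,3,5,7,8}; region has {5,7,8} → only 4 remains.
R1C1 = 9: row 1 has {3,5,8}; col 1 has {1,2,3,4,5,7,8}; region has {3,6,8} → only 9 remains.
R2C5 = 1: row 2 has {3,5,6,7,8}; col 5 has {2,3,4,6,8}; region has {3,6,8,9} → only 1 remains.
R3C5 = 5: row 3 has {2,3,4,6,7,8,9}; col 5 has {1,2,3,4,6,8}; region has {1,3,6,8,9} → only 5 remains.
R3C7 = 1: row 3 has {2,3,4,5,6,7,8,9}; col 7 has {2,6,7,8}; region has {3,6,7,8,9} → only 1 remains.
R4C5 = 7: row 4 has {1,3,6,8,9}; col 5 has {1,2,3,4,5,6,8}; region has {1,3,5,6,8,9} → only 7 remains.
R9C1 = 6: row 9 has {4,5,7,8}; col 1 has {1,2,3,4,5,7,8,9}; region has {4,5,7,8} → only 6 remains.
R9C5 = 9: row 9 has {4,5,6,7,8}; col 5 has {1,2,3,4,5,6,7,8}; region has {4,5,6,7,8} → only 9 remains.
R9C7 = 3: row 9 has {4,5,6,7,8,9}; col 7 has {1,2,6,7,8}; region has {4,5,6,7,8,9} → only 3 remains.
R9C8 = 2: row 9 has {3,4,5,6,7,8,9}; col 8 has {1,3,4,5,8,9}; region has {3,4,5,6,7,8,9} → only 2 remains.
R1C7 = 4: row 1 has {3,5,8,9}; col 7 has {1,2,3,6,7,8}; region has {3,5,8} → only 4 remains.
R2C6 = 2: row 2 has {1,3,5,6,7,8}; col 6 has {1,5,6,8,9}; region has {3,4,5,8} → only 2 remains.
R2C7 = 9: row 2 has {1,2,3,5,6,7,8}; col 7 has {1,2,3,4,6,7,8}; region has {2,3,4,5,8} → only 9 remains.
R4C6 = 4: row 4 has {1,3,6,7,8,9}; col 6 has {1,2,5,6,8,9}; region has {1,3,6,7,8,9} → only 4 remains.
R4C7 = 5: row 4 has {1,3,4,6,7,8,9}; col 7 has {1,2,3,4,6,7,8,9}; region has {1,3,4,6,7,8,9} → only 5 remains.
R4C9 = 2: row 4 has {1,3,4,5,6,7,8,9}; col 9 has {3,4,6,7,8,9}; region has {1,3,4,5,6,7,8,9} → only 2 remains.

813674592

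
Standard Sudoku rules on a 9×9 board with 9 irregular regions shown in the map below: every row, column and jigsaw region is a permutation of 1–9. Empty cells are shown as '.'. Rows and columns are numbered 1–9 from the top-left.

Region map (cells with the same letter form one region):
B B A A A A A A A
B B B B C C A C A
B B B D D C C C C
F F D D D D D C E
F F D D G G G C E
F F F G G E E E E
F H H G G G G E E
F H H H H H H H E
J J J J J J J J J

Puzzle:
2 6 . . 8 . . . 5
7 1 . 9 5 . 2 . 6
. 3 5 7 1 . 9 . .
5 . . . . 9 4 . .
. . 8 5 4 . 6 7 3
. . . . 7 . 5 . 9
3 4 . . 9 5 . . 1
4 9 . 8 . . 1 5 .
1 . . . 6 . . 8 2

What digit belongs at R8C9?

R2C3 = 4: row 2 has {1,2,5,6,7,9}; col 3 has {5,8}; region has {1,2,3,5,6,7,9} → only 4 remains.
R2C8 = 3: row 2 has {1,2,4,5,6,7,9}; col 8 has {5,7,8}; region has {5,7,9} → only 3 remains.
R3C1 = 8: row 3 has {1,3,5,7,9}; col 1 has {1,2,3,4,5,7}; region has {1,2,3,4,5,6,7,9} → only 8 remains.
R3C9 = 4: row 3 has {1,3,5,7,8,9}; col 9 has {1,2,3,5,6,9}; region has {3,5,7,9} → only 4 remains.
R5C1 = 9: row 5 has {3,4,5,6,7,8}; col 1 has {1,2,3,4,5,7,8}; region has {3,4,5} → only 9 remains.
R5C2 = 2: row 5 has {3,4,5,6,7,8,9}; col 2 has {1,3,4,6,9}; region has {3,4,5,9} → only 2 remains.
R5C6 = 1: row 5 has {2,3,4,5,6,7,8,9}; col 6 has {5,9}; region has {4,5,6,7,9} → only 1 remains.
R6C1 = 6: row 6 has {5,7,9}; col 1 has {1,2,3,4,5,7,8,9}; region has {2,3,4,5,9} → only 6 remains.
R6C2 = 8: row 6 has {5,6,7,9}; col 2 has {1,2,3,4,6,9}; region has {2,3,4,5,6,9} → only 8 remains.
R6C3 = 1: row 6 has {5,6,7,8,9}; col 3 has {4,5,8}; region has {2,3,4,5,6,8,9} → only 1 remains.
R7C4 = 2: row 7 has {1,3,4,5,9}; col 4 has {5,7,8,9}; region has {1,4,5,6,7,9} → only 2 remains.
R7C7 = 8: row 7 has {1,2,3,4,5,9}; col 7 has {1,2,4,5,6,9}; region has {1,2,4,5,6,7,9} → only 8 remains.
R7C8 = 6: row 7 has {1,2,3,4,5,8,9}; col 8 has {3,5,7,8}; region has {1,3,5,9} → only 6 remains.
R8C9 = 7: row 8 has {1,4,5,8,9}; col 9 has {1,2,3,4,5,6,9}; region has {1,3,5,6,9} → only 7 remains.

7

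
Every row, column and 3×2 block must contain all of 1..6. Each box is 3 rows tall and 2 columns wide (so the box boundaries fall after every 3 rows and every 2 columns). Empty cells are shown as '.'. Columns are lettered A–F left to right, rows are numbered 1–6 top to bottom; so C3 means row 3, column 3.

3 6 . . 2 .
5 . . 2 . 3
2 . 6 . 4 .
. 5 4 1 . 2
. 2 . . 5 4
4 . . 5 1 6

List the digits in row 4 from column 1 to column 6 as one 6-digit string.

D1 = 4 (sole candidate).
C2 = 1 (sole candidate).
E2 = 6 (sole candidate).
B3 = 1 (sole candidate).
D3 = 3 (sole candidate).
F3 = 5 (sole candidate).
A4 = 6: row 4 has {1,2,4,5}; col 1 has {2,3,4,5}; box has {2,4,5} → only 6 remains.
E4 = 3: row 4 has {1,2,4,5,6}; col 5 has {1,2,4,5,6}; box has {1,2,4,5,6} → only 3 remains.

654132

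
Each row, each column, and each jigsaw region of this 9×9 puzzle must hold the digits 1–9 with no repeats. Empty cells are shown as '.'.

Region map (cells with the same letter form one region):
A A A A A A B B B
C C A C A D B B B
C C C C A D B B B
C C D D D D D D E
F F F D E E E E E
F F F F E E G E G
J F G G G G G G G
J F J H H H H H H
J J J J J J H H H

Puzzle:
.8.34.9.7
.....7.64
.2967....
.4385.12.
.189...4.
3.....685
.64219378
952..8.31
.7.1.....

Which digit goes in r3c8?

5

r2c2 = 3: row 2 has {4,6,7}; col 2 has {1,2,4,5,6,7,8}; region has {2,4,6,9} → only 3 remains.
r2c4 = 5: row 2 has {3,4,6,7}; col 4 has {1,2,3,6,8,9}; region has {2,3,4,6,9} → only 5 remains.
r3c6 = 4: row 3 has {2,6,7,9}; col 6 has {7,8,9}; region has {1,2,3,5,7,8,9} → only 4 remains.
r3c9 = 3: row 3 has {2,4,6,7,9}; col 9 has {1,4,5,7,8}; region has {4,6,7,9} → only 3 remains.
r4c1 = 7: row 4 has {1,2,3,4,5,8}; col 1 has {3,9}; region has {2,3,4,5,6,9} → only 7 remains.
r4c6 = 6: row 4 has {1,2,3,4,5,7,8}; col 6 has {4,7,8,9}; region has {1,2,3,4,5,7,8,9} → only 6 remains.
r4c9 = 9: row 4 has {1,2,3,4,5,6,7,8}; col 9 has {1,3,4,5,7,8}; region has {4,8} → only 9 remains.
r5c1 = 2: row 5 has {1,4,8,9}; col 1 has {3,7,9}; region has {1,3,5,6,8} → only 2 remains.
r5c9 = 6: row 5 has {1,2,4,8,9}; col 9 has {1,3,4,5,7,8,9}; region has {4,8,9} → only 6 remains.
r6c2 = 9: row 6 has {3,5,6,8}; col 2 has {1,2,3,4,5,6,7,8}; region has {1,2,3,5,6,8} → only 9 remains.
r6c3 = 7: row 6 has {3,5,6,8,9}; col 3 has {2,3,4,8,9}; region has {1,2,3,5,6,8,9} → only 7 remains.
r6c4 = 4: row 6 has {3,5,6,7,8,9}; col 4 has {1,2,3,5,6,8,9}; region has {1,2,3,5,6,7,8,9} → only 4 remains.
r6c5 = 2: row 6 has {3,4,5,6,7,8,9}; col 5 has {1,4,5,7}; region has {4,6,8,9} → only 2 remains.
r6c6 = 1: row 6 has {2,3,4,5,6,7,8,9}; col 6 has {4,6,7,8,9}; region has {2,4,6,8,9} → only 1 remains.
r7c1 = 5: row 7 has {1,2,3,4,6,7,8,9}; col 1 has {2,3,7,9}; region has {1,2,7,9} → only 5 remains.
r8c4 = 7: row 8 has {1,2,3,5,8,9}; col 4 has {1,2,3,4,5,6,8,9}; region has {1,3,8} → only 7 remains.
r8c5 = 6: row 8 has {1,2,3,5,7,8,9}; col 5 has {1,2,4,5,7}; region has {1,3,7,8} → only 6 remains.
r8c7 = 4: row 8 has {1,2,3,5,6,7,8,9}; col 7 has {1,3,6,9}; region has {1,3,6,7,8} → only 4 remains.
r9c3 = 6: row 9 has {1,7}; col 3 has {2,3,4,7,8,9}; region has {1,2,5,7,9} → only 6 remains.
r9c6 = 3: row 9 has {1,6,7}; col 6 has {1,4,6,7,8,9}; region has {1,2,5,6,7,9} → only 3 remains.
r9c9 = 2: row 9 has {1,3,6,7}; col 9 has {1,3,4,5,6,7,8,9}; region has {1,3,4,6,7,8} → only 2 remains.
r2c3 = 1: row 2 has {3,4,5,6,7}; col 3 has {2,3,4,6,7,8,9}; region has {3,4,7,8} → only 1 remains.
r2c5 = 9: row 2 has {1,3,4,5,6,7}; col 5 has {1,2,4,5,6,7}; region has {1,3,4,7,8} → only 9 remains.
r5c5 = 3: row 5 has {1,2,4,6,8,9}; col 5 has {1,2,4,5,6,7,9}; region has {1,2,4,6,8,9} → only 3 remains.
r5c6 = 5: row 5 has {1,2,3,4,6,8,9}; col 6 has {1,3,4,6,7,8,9}; region has {1,2,3,4,6,8,9} → only 5 remains.
r5c7 = 7: row 5 has {1,2,3,4,5,6,8,9}; col 7 has {1,3,4,6,9}; region has {1,2,3,4,5,6,8,9} → only 7 remains.
r9c5 = 8: row 9 has {1,2,3,6,7}; col 5 has {1,2,3,4,5,6,7,9}; region has {1,2,3,5,6,7,9} → only 8 remains.
r9c7 = 5: row 9 has {1,2,3,6,7,8}; col 7 has {1,3,4,6,7,9}; region has {1,2,3,4,6,7,8} → only 5 remains.
r9c8 = 9: row 9 has {1,2,3,5,6,7,8}; col 8 has {2,3,4,6,7,8}; region has {1,2,3,4,5,6,7,8} → only 9 remains.
r1c1 = 6: row 1 has {3,4,7,8,9}; col 1 has {2,3,5,7,9}; region has {1,3,4,7,8,9} → only 6 remains.
r1c3 = 5: row 1 has {3,4,6,7,8,9}; col 3 has {1,2,3,4,6,7,8,9}; region has {1,3,4,6,7,8,9} → only 5 remains.
r1c6 = 2: row 1 has {3,4,5,6,7,8,9}; col 6 has {1,3,4,5,6,7,8,9}; region has {1,3,4,5,6,7,8,9} → only 2 remains.
r1c8 = 1: row 1 has {2,3,4,5,6,7,8,9}; col 8 has {2,3,4,6,7,8,9}; region has {3,4,6,7,9} → only 1 remains.
r2c1 = 8: row 2 has {1,3,4,5,6,7,9}; col 1 has {2,3,5,6,7,9}; region has {2,3,4,5,6,7,9} → only 8 remains.
r2c7 = 2: row 2 has {1,3,4,5,6,7,8,9}; col 7 has {1,3,4,5,6,7,9}; region has {1,3,4,6,7,9} → only 2 remains.
r3c1 = 1: row 3 has {2,3,4,6,7,9}; col 1 has {2,3,5,6,7,8,9}; region has {2,3,4,5,6,7,8,9} → only 1 remains.
r3c7 = 8: row 3 has {1,2,3,4,6,7,9}; col 7 has {1,2,3,4,5,6,7,9}; region has {1,2,3,4,6,7,9} → only 8 remains.
r3c8 = 5: row 3 has {1,2,3,4,6,7,8,9}; col 8 has {1,2,3,4,6,7,8,9}; region has {1,2,3,4,6,7,8,9} → only 5 remains.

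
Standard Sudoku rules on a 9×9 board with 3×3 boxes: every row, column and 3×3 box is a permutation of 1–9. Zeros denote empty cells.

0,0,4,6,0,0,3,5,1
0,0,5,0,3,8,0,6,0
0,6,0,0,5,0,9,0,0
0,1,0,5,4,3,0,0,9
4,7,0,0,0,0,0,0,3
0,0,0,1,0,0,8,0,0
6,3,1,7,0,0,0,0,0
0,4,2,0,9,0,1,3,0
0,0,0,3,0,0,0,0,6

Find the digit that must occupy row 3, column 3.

7

row 8, column 4 = 8: row 8 has {1,2,3,4,9}; col 4 has {1,3,5,6,7}; box has {3,7,9} → only 8 remains.
row 7, column 5 = 2: row 7 has {1,3,6,7}; col 5 has {3,4,5,9}; box has {3,7,8,9} → only 2 remains.
row 9, column 5 = 1: row 9 has {3,6}; col 5 has {2,3,4,5,9}; box has {2,3,7,8,9} → only 1 remains.
row 1, column 5 = 7: row 1 has {1,3,4,5,6}; col 5 has {1,2,3,4,5,9}; box has {3,5,6,8} → only 7 remains.
row 6, column 5 = 6: row 6 has {1,8}; col 5 has {1,2,3,4,5,7,9}; box has {1,3,4,5} → only 6 remains.
row 5, column 5 = 8: row 5 has {3,4,7}; col 5 has {1,2,3,4,5,6,7,9}; box has {1,3,4,5,6} → only 8 remains.
row 2, column 1 = 1: in row 2, 1 can only go here (every other open cell in that row sees a 1).
row 3, column 6 = 1: in row 3, 1 can only go here (every other open cell in that row sees a 1).
row 5, column 8 = 1: in row 5, 1 can only go here (every other open cell in that row sees a 1).
row 5, column 7 = 5: in row 5, 5 can only go here (every other open cell in that row sees a 5).
row 7, column 7 = 4: row 7 has {1,2,3,6,7}; col 7 has {1,3,5,8,9}; box has {1,3,6} → only 4 remains.
row 7, column 6 = 5: row 7 has {1,2,3,4,6,7}; col 6 has {1,3,8}; box has {1,2,3,7,8,9} → only 5 remains.
row 7, column 9 = 8: row 7 has {1,2,3,4,5,6,7}; col 9 has {1,3,6,9}; box has {1,3,4,6} → only 8 remains.
row 8, column 6 = 6: row 8 has {1,2,3,4,8,9}; col 6 has {1,3,5,8}; box has {1,2,3,5,7,8,9} → only 6 remains.
row 9, column 6 = 4: row 9 has {1,3,6}; col 6 has {1,3,5,6,8}; box has {1,2,3,5,6,7,8,9} → only 4 remains.
row 7, column 8 = 9: row 7 has {1,2,3,4,5,6,7,8}; col 8 has {1,3,5,6}; box has {1,3,4,6,8} → only 9 remains.
row 5, column 3 = 6: in row 5, 6 can only go here (every other open cell in that row sees a 6).
row 4, column 3 = 8: row 4 has {1,3,4,5,9}; col 3 has {1,2,4,5,6}; box has {1,4,6,7} → only 8 remains.
row 4, column 1 = 2: row 4 has {1,3,4,5,8,9}; col 1 has {1,4,6}; box has {1,4,6,7,8} → only 2 remains.
row 4, column 8 = 7: row 4 has {1,2,3,4,5,8,9}; col 8 has {1,3,5,6,9}; box has {1,3,5,8,9} → only 7 remains.
row 9, column 8 = 2: row 9 has {1,3,4,6}; col 8 has {1,3,5,6,7,9}; box has {1,3,4,6,8,9} → only 2 remains.
row 4, column 7 = 6: row 4 has {1,2,3,4,5,7,8,9}; col 7 has {1,3,4,5,8,9}; box has {1,3,5,7,8,9} → only 6 remains.
row 6, column 8 = 4: row 6 has {1,6,8}; col 8 has {1,2,3,5,6,7,9}; box has {1,3,5,6,7,8,9} → only 4 remains.
row 6, column 9 = 2: row 6 has {1,4,6,8}; col 9 has {1,3,6,8,9}; box has {1,3,4,5,6,7,8,9} → only 2 remains.
row 9, column 7 = 7: row 9 has {1,2,3,4,6}; col 7 has {1,3,4,5,6,8,9}; box has {1,2,3,4,6,8,9} → only 7 remains.
row 2, column 7 = 2: row 2 has {1,3,5,6,8}; col 7 has {1,3,4,5,6,7,8,9}; box has {1,3,5,6,9} → only 2 remains.
row 3, column 8 = 8: row 3 has {1,5,6,9}; col 8 has {1,2,3,4,5,6,7,9}; box has {1,2,3,5,6,9} → only 8 remains.
row 8, column 9 = 5: row 8 has {1,2,3,4,6,8,9}; col 9 has {1,2,3,6,8,9}; box has {1,2,3,4,6,7,8,9} → only 5 remains.
row 9, column 3 = 9: row 9 has {1,2,3,4,6,7}; col 3 has {1,2,4,5,6,8}; box has {1,2,3,4,6} → only 9 remains.
row 2, column 2 = 9: row 2 has {1,2,3,5,6,8}; col 2 has {1,3,4,6,7}; box has {1,4,5,6} → only 9 remains.
row 2, column 4 = 4: row 2 has {1,2,3,5,6,8,9}; col 4 has {1,3,5,6,7,8}; box has {1,3,5,6,7,8} → only 4 remains.
row 2, column 9 = 7: row 2 has {1,2,3,4,5,6,8,9}; col 9 has {1,2,3,5,6,8,9}; box has {1,2,3,5,6,8,9} → only 7 remains.
row 3, column 4 = 2: row 3 has {1,5,6,8,9}; col 4 has {1,3,4,5,6,7,8}; box has {1,3,4,5,6,7,8} → only 2 remains.
row 3, column 9 = 4: row 3 has {1,2,5,6,8,9}; col 9 has {1,2,3,5,6,7,8,9}; box has {1,2,3,5,6,7,8,9} → only 4 remains.
row 5, column 4 = 9: row 5 has {1,3,4,5,6,7,8}; col 4 has {1,2,3,4,5,6,7,8}; box has {1,3,4,5,6,8} → only 9 remains.
row 5, column 6 = 2: row 5 has {1,3,4,5,6,7,8,9}; col 6 has {1,3,4,5,6,8}; box has {1,3,4,5,6,8,9} → only 2 remains.
row 6, column 2 = 5: row 6 has {1,2,4,6,8}; col 2 has {1,3,4,6,7,9}; box has {1,2,4,6,7,8} → only 5 remains.
row 6, column 3 = 3: row 6 has {1,2,4,5,6,8}; col 3 has {1,2,4,5,6,8,9}; box has {1,2,4,5,6,7,8} → only 3 remains.
row 6, column 6 = 7: row 6 has {1,2,3,4,5,6,8}; col 6 has {1,2,3,4,5,6,8}; box has {1,2,3,4,5,6,8,9} → only 7 remains.
row 8, column 1 = 7: row 8 has {1,2,3,4,5,6,8,9}; col 1 has {1,2,4,6}; box has {1,2,3,4,6,9} → only 7 remains.
row 9, column 2 = 8: row 9 has {1,2,3,4,6,7,9}; col 2 has {1,3,4,5,6,7,9}; box has {1,2,3,4,6,7,9} → only 8 remains.
row 1, column 1 = 8: row 1 has {1,3,4,5,6,7}; col 1 has {1,2,4,6,7}; box has {1,4,5,6,9} → only 8 remains.
row 1, column 2 = 2: row 1 has {1,3,4,5,6,7,8}; col 2 has {1,3,4,5,6,7,8,9}; box has {1,4,5,6,8,9} → only 2 remains.
row 1, column 6 = 9: row 1 has {1,2,3,4,5,6,7,8}; col 6 has {1,2,3,4,5,6,7,8}; box has {1,2,3,4,5,6,7,8} → only 9 remains.
row 3, column 1 = 3: row 3 has {1,2,4,5,6,8,9}; col 1 has {1,2,4,6,7,8}; box has {1,2,4,5,6,8,9} → only 3 remains.
row 3, column 3 = 7: row 3 has {1,2,3,4,5,6,8,9}; col 3 has {1,2,3,4,5,6,8,9}; box has {1,2,3,4,5,6,8,9} → only 7 remains.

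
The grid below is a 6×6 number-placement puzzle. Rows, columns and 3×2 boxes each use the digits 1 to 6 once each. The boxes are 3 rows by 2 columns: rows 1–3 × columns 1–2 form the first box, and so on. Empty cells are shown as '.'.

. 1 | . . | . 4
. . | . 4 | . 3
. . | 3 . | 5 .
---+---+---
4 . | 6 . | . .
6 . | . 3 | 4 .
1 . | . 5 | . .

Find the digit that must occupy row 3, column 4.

row 3, column 1 = 2: row 3 has {3,5}; col 1 has {1,4,6}; box has {1} → only 2 remains.
row 2, column 1 = 5: row 2 has {3,4}; col 1 has {1,2,4,6}; box has {1,2} → only 5 remains.
row 2, column 2 = 6: row 2 has {3,4,5}; col 2 has {1}; box has {1,2,5} → only 6 remains.
row 3, column 2 = 4: row 3 has {2,3,5}; col 2 has {1,6}; box has {1,2,5,6} → only 4 remains.
row 1, column 1 = 3: row 1 has {1,4}; col 1 has {1,2,4,5,6}; box has {1,2,4,5,6} → only 3 remains.
row 1, column 3 = 5: in row 1, 5 can only go here (every other open cell in that row sees a 5).
row 6, column 3 = 4: in row 6, 4 can only go here (every other open cell in that row sees a 4).
Singles propagation stalls; row 3, column 4 is still open with candidates {1,6}.
  Try row 3, column 4 = 6: this forces row 1, column 4=2, row 1, column 5=6, row 2, column 3=1, row 2, column 5=2, row 3, column 6=1; then row 5 has no cell left for 1 — contradiction.
So row 3, column 4 = 1.

1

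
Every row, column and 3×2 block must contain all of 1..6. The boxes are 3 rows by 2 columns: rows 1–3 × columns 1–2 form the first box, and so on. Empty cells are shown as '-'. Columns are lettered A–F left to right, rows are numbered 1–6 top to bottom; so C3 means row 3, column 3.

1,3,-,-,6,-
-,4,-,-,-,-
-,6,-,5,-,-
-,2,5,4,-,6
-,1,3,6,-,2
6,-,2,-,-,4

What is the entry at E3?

C1 = 4: row 1 has {1,3,6}; col 3 has {2,3,5}; box has {5} → only 4 remains.
D1 = 2: row 1 has {1,3,4,6}; col 4 has {4,5,6}; box has {4,5} → only 2 remains.
F1 = 5: row 1 has {1,2,3,4,6}; col 6 has {2,4,6}; box has {6} → only 5 remains.
A3 = 2: row 3 has {5,6}; col 1 has {1,6}; box has {1,3,4,6} → only 2 remains.
C3 = 1: row 3 has {2,5,6}; col 3 has {2,3,4,5}; box has {2,4,5} → only 1 remains.
F3 = 3: row 3 has {1,2,5,6}; col 6 has {2,4,5,6}; box has {5,6} → only 3 remains.
A4 = 3: row 4 has {2,4,5,6}; col 1 has {1,2,6}; box has {1,2,6} → only 3 remains.
E4 = 1: row 4 has {2,3,4,5,6}; col 5 has {6}; box has {2,4,6} → only 1 remains.
E5 = 5: row 5 has {1,2,3,6}; col 5 has {1,6}; box has {1,2,4,6} → only 5 remains.
B6 = 5: row 6 has {2,4,6}; col 2 has {1,2,3,4,6}; box has {1,2,3,6} → only 5 remains.
D6 = 1: row 6 has {2,4,5,6}; col 4 has {2,4,5,6}; box has {2,3,4,5,6} → only 1 remains.
E6 = 3: row 6 has {1,2,4,5,6}; col 5 has {1,5,6}; box has {1,2,4,5,6} → only 3 remains.
A2 = 5: row 2 has {4}; col 1 has {1,2,3,6}; box has {1,2,3,4,6} → only 5 remains.
C2 = 6: row 2 has {4,5}; col 3 has {1,2,3,4,5}; box has {1,2,4,5} → only 6 remains.
D2 = 3: row 2 has {4,5,6}; col 4 has {1,2,4,5,6}; box has {1,2,4,5,6} → only 3 remains.
E2 = 2: row 2 has {3,4,5,6}; col 5 has {1,3,5,6}; box has {3,5,6} → only 2 remains.
F2 = 1: row 2 has {2,3,4,5,6}; col 6 has {2,3,4,5,6}; box has {2,3,5,6} → only 1 remains.
E3 = 4: row 3 has {1,2,3,5,6}; col 5 has {1,2,3,5,6}; box has {1,2,3,5,6} → only 4 remains.

4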